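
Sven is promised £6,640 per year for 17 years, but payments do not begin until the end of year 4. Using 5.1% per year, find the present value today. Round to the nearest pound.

PV at t=3 (ordinary 17-year annuity): 6640 × a(17|0.051) = 6640 × 11.190333 = 74,303.8107
Discount back 3 years: 74,303.8107 × (1+0.051)^(−3) = 74,303.8107 × 0.861374 = 64,003.3844

£64,003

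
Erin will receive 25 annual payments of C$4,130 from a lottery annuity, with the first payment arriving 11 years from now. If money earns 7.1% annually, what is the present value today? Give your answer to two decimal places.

C$24,022.21

Value one period before first payment (t=10): 4130 × [1 − (1+0.071)^(−25)] / 0.071 = 4130 × 11.549350 = 47,698.8152
Discount back 10 years: 47,698.8152 × (1+0.071)^(−10) = 47,698.8152 × 0.503623 = 24,022.2058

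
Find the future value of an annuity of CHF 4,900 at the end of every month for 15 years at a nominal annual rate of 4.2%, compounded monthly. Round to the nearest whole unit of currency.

CHF 1,225,765

i = 0.042/12 = 0.0035 per month; n = 15·12 = 180.
Accumulation factor s(180|0.0035) = 250.156133; FV = 4900 × 250.156133 = 1,225,765.0531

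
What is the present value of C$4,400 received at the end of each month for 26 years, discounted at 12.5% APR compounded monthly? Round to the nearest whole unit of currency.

C$405,744

Periodic rate i = 0.125/12 = 0.0104167; n = 26 × 12 = 312 periods.
PV = PMT · [1 − (1+i)^(−n)] / i = 4400 · 92.214573 = 405,744.1222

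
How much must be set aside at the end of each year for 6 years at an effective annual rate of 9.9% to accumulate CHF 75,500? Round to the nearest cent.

CHF 9,810.09

PMT = 75500 / ( [(1+0.099)^6 − 1] / 0.099 ) = 75500 / 7.696160 = 9,810.0867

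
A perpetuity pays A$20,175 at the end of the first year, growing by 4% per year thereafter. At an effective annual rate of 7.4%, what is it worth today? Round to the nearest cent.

PV = D₁/(r − g) = 20175/(0.074 − 0.04) = 593,382.3529

A$593,382.35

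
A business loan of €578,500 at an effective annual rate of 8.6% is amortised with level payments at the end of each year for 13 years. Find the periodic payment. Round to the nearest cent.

Annuity-PV factor = 7.649458; PMT = 578500 / 7.649458 = 75,626.2756

€75,626.28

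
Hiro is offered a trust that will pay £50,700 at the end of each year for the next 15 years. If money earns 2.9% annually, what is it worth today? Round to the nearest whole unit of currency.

£609,654

PV = PMT · [1 − (1+i)^(−n)] / i = 50700 · 12.024743 = 609,654.4672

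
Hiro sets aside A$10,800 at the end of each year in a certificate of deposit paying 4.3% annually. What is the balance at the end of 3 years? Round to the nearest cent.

Accumulation factor s(3|0.043) = 3.130849; FV = 10800 × 3.130849 = 33,813.1692

A$33,813.17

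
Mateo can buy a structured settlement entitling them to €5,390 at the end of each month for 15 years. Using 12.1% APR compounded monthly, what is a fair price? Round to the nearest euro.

With 12 periods per year: i = 0.0100833, n = 180.
PV = PMT · [1 − (1+i)^(−n)] / i = 5390 · 82.876881 = 446,706.3888

€446,706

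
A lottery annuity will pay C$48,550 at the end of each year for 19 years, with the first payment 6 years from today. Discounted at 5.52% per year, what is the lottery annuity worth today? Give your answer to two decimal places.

C$430,097.33

Value one period before first payment (t=5): 48550 × [1 − (1+0.0552)^(−19)] / 0.0552 = 48550 × 11.589146 = 562,653.0285
Discount back 5 years: 562,653.0285 × (1+0.0552)^(−5) = 562,653.0285 × 0.764410 = 430,097.3316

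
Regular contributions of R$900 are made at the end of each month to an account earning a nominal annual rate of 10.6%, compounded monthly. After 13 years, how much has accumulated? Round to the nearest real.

R$299,856

Periodic rate i = 0.106/12 = 0.00883333; n = 13 × 12 = 156 periods.
FV = 900 × [(1+0.00883333)^156 − 1] / 0.00883333 = 900 × 333.173196 = 299,855.8768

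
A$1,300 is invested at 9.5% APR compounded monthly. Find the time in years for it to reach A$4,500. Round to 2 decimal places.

Periodic rate i = 0.095/12 = 0.00791667.
n = ln(4500/1300) / ln(1+0.00791667) = ln(3.46154) / 0.007885 = 157.4680 months
= 157.4680/12 years

13.12 years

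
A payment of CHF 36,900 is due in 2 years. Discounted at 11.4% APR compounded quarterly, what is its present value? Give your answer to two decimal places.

CHF 29,470.80

With 4 periods per year: i = 0.0285, n = 8.
Discount factor = (1+0.0285)^(−8) = 0.798667; PV = 36,900 × 0.798667 = 29,470.8049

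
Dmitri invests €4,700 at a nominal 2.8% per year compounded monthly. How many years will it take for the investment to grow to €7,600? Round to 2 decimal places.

17.18 years

Periodic rate i = 0.028/12 = 0.00233333.
n = ln(7600/4700) / ln(1+0.00233333) = ln(1.61702) / 0.002331 = 206.2055 months
= 206.2055/12 years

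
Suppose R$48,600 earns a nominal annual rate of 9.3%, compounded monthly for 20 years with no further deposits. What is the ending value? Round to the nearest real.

i = 0.093/12 = 0.00775 per month; n = 20·12 = 240.
48,600 × (1+0.00775)^240 = 48,600 × 6.377840 = 309,963.0369

R$309,963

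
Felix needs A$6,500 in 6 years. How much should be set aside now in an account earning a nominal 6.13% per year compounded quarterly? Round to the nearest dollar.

A$4,512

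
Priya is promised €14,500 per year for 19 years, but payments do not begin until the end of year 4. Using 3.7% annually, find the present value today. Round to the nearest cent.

€175,211.61

PV at t=3 (ordinary 19-year annuity): 14500 × a(19|0.037) = 14500 × 13.475073 = 195,388.5654
PV₀ = 195,388.5654 / (1+0.037)^3 = 195,388.5654 / 1.115158 = 175,211.6078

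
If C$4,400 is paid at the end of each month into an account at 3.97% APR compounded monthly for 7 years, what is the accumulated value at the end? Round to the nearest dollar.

C$425,258

With 12 periods per year: i = 0.00330833, n = 84.
FV = PMT · [(1+i)^n − 1] / i = 4400 · 96.649473 = 425,257.6796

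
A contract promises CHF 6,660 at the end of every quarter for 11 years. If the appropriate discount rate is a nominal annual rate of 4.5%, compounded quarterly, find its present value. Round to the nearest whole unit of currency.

CHF 230,135

i = 0.045/4 = 0.01125 per quarter; n = 11·4 = 44.
Annuity factor a(44|0.01125) = 34.554854; PV = 6660 × 34.554854 = 230,135.3302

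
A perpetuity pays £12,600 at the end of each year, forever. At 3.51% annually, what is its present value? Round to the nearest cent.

£358,974.36

PV = C/r = 12600/0.0351 = 358,974.3590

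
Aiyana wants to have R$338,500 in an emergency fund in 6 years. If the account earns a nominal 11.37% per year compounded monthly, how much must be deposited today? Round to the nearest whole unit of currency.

R$171,663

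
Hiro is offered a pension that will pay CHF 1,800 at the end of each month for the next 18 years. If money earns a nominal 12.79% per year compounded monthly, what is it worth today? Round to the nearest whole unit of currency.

Periodic rate i = 0.1279/12 = 0.0106583; n = 18 × 12 = 216 periods.
PV = PMT · [1 − (1+i)^(−n)] / i = 1800 · 84.322314 = 151,780.1649

CHF 151,780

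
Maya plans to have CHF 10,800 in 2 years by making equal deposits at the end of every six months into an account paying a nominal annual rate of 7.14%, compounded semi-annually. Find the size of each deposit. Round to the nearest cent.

Periodic rate i = 0.0714/2 = 0.0357; n = 2 × 2 = 4 periods.
FV-annuity factor = 4.219343; PMT = 10800 / 4.219343 = 2,559.6399

CHF 2,559.64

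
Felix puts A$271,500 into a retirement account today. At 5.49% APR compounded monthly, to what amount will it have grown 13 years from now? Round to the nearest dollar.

Periodic rate i = 0.0549/12 = 0.004575; n = 13 × 12 = 156 periods.
FV = PV·(1+i)^n = 271,500 × 2.038211 = 553,374.2374

A$553,374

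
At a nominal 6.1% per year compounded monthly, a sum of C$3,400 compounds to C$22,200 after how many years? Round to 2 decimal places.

Periodic rate i = 0.061/12 = 0.00508333.
(1+i)^n = 22200/3400 = 6.52941, so n = ln 6.52941 / ln 1.00508 = 370.0489 months
= 370.0489/12 years

30.84 years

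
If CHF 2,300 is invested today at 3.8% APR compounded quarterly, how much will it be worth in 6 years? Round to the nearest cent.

CHF 2,885.89

i = 0.038/4 = 0.0095 per quarter; n = 6·4 = 24.
FV = PV·(1+i)^n = 2,300 × 1.254734 = 2,885.8888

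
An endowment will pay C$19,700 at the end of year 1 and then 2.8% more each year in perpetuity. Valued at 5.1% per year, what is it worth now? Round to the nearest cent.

C$856,521.74

PV = PMT / (i − g) = 19700 / (0.051 − 0.028) = 19700 / 0.023000 = 856,521.7391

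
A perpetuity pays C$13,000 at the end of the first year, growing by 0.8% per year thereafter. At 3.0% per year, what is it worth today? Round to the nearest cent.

PV = D₁/(r − g) = 13000/(0.03 − 0.008) = 590,909.0909

C$590,909.09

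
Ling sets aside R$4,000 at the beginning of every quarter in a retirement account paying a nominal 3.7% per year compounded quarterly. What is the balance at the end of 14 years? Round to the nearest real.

With 4 periods per year: i = 0.00925, n = 56.
FV = PMT · [(1+i)^n − 1] / i × (1+i) = 4000 · 73.612477 = 294,449.9092
Payments are at the start of each period, so multiply by (1+i).

R$294,450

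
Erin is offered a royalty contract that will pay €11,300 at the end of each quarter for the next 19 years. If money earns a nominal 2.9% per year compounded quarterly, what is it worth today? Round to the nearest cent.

Periodic rate i = 0.029/4 = 0.00725; n = 19 × 4 = 76 periods.
PV = PMT · [1 − (1+i)^(−n)] / i = 11300 · 58.273105 = 658,486.0884

€658,486.09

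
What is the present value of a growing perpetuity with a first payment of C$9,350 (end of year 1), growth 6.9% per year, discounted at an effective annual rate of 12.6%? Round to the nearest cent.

C$164,035.09

PV = D₁/(r − g) = 9350/(0.126 − 0.069) = 164,035.0877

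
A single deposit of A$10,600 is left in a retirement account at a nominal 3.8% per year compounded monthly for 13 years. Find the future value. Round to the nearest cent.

A$17,358.35

i = 0.038/12 = 0.00316667 per month; n = 13·12 = 156.
FV = 10,600 × (1 + 0.00316667)^156 = 17,358.3469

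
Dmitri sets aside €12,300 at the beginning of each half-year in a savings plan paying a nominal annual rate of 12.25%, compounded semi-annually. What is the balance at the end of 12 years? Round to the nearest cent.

Periodic rate i = 0.1225/2 = 0.06125; n = 12 × 2 = 24 periods.
FV = 12300 × [(1+0.06125)^24 − 1] / 0.06125 × (1+i) = 12300 × 54.840110 = 674,533.3511
Payments are at the start of each period, so multiply by (1+i).

€674,533.35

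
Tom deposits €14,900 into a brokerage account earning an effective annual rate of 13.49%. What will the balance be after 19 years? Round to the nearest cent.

FV = 14,900 × (1 + 0.1349)^19 = 164,960.7387

€164,960.74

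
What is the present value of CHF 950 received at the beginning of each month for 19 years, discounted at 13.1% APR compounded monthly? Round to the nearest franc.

CHF 80,573

Periodic rate i = 0.131/12 = 0.0109167; n = 19 × 12 = 228 periods.
PV = PMT · [1 − (1+i)^(−n)] / i × (1+i) = 950 · 84.813295 = 80,572.6304
Payments are at the start of each period, so multiply by (1+i).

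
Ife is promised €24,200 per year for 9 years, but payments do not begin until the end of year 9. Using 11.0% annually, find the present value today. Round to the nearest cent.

Value one period before first payment (t=8): 24200 × [1 − (1+0.11)^(−9)] / 0.11 = 24200 × 5.537048 = 133,996.5503
PV₀ = 133,996.5503 / (1+0.11)^8 = 133,996.5503 / 2.304538 = 58,144.6536

€58,144.65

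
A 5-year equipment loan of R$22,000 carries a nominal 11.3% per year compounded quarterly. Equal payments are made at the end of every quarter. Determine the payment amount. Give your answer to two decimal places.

Periodic rate i = 0.113/4 = 0.02825; n = 5 × 4 = 20 periods.
PMT = 22000 / ( [1 − (1+0.02825)^(−20)] / 0.02825 ) = 22000 / 15.121067 = 1,454.9237

R$1,454.92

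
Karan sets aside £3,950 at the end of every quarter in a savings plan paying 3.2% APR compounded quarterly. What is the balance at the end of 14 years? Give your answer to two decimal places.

i = 0.032/4 = 0.008 per quarter; n = 14·4 = 56.
FV = 3950 × [(1+0.008)^56 − 1] / 0.008 = 3950 × 70.298906 = 277,680.6798

£277,680.68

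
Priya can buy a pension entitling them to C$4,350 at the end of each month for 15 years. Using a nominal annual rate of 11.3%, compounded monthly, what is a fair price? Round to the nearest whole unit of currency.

With 12 periods per year: i = 0.00941667, n = 180.
PV = PMT · [1 − (1+i)^(−n)] / i = 4350 · 86.542182 = 376,458.4910

C$376,458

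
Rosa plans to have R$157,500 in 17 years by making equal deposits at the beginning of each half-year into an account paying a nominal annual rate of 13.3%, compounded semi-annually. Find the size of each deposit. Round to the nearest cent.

R$1,239.01

i = 0.133/2 = 0.0665 per half-year; n = 17·2 = 34.
PMT = 157500 / ( [(1+0.0665)^34 − 1] / 0.0665 × (1+i) ) = 157500 / 127.118041 = 1,239.0059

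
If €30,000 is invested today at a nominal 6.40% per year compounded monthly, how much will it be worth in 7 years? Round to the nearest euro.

€46,899

Periodic rate i = 0.064/12 = 0.00533333; n = 7 × 12 = 84 periods.
30,000 × (1+0.00533333)^84 = 30,000 × 1.563317 = 46,899.4968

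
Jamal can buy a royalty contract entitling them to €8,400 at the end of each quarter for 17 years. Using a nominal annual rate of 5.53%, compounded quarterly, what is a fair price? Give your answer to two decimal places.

€368,742.10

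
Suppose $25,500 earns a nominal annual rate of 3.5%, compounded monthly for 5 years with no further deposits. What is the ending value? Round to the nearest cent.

Periodic rate i = 0.035/12 = 0.00291667; n = 5 × 12 = 60 periods.
FV = 25,500 × (1 + 0.00291667)^60 = 30,369.0421

$30,369.04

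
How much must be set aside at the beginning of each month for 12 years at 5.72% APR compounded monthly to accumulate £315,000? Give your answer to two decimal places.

With 12 periods per year: i = 0.00476667, n = 144.
FV-annuity factor × (1+i) = 207.272997; PMT = 315000 / 207.272997 = 1,519.7349

£1,519.73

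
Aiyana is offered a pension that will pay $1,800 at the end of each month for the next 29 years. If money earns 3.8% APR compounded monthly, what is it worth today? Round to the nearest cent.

$379,259.09

With 12 periods per year: i = 0.00316667, n = 348.
PV = PMT · [1 − (1+i)^(−n)] / i = 1800 · 210.699495 = 379,259.0901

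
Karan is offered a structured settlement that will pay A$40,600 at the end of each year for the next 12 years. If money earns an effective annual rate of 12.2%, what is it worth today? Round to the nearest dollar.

A$249,178

PV = PMT · [1 − (1+i)^(−n)] / i = 40600 · 6.137392 = 249,178.0988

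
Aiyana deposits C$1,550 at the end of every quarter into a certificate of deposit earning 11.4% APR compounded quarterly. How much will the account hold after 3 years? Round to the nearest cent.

With 4 periods per year: i = 0.0285, n = 12.
FV = 1550 × [(1+0.0285)^12 − 1] / 0.0285 = 1550 × 14.071694 = 21,811.1259

C$21,811.13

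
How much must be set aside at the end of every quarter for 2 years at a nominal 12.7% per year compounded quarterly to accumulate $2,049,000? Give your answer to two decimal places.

Periodic rate i = 0.127/4 = 0.03175; n = 2 × 4 = 8 periods.
FV-annuity factor = 8.947750; PMT = 2.049e+06 / 8.947750 = 228,996.1231

$228,996.12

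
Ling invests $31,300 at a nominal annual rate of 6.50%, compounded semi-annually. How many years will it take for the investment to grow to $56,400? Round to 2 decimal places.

9.21 years

Periodic rate i = 0.065/2 = 0.0325.
n = ln(56400/31300) / ln(1+0.0325) = ln(1.80192) / 0.031983 = 18.4114 half-years
= 18.4114/2 years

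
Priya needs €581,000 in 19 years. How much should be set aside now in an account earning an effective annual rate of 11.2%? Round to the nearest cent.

€77,301.01

PV = FV·(1+i)^(−n) = 581,000 × 0.133048 = 77,301.0111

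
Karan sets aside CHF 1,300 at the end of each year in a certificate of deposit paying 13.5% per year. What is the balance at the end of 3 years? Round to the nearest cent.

FV = 1300 × [(1+0.135)^3 − 1] / 0.135 = 1300 × 3.423225 = 4,450.1925

CHF 4,450.19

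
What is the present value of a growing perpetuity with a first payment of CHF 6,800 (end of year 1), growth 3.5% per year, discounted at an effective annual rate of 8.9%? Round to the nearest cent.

CHF 125,925.93

PV = D₁/(r − g) = 6800/(0.089 − 0.035) = 125,925.9259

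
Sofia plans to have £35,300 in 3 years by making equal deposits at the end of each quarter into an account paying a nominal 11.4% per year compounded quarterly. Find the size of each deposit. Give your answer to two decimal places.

£2,508.58

With 4 periods per year: i = 0.0285, n = 12.
PMT = 35300 / ( [(1+0.0285)^12 − 1] / 0.0285 ) = 35300 / 14.071694 = 2,508.5821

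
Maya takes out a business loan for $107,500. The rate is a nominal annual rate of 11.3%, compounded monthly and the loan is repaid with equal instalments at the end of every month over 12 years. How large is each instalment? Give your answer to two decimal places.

$1,366.72

With 12 periods per year: i = 0.00941667, n = 144.
PMT = 107500 / ( [1 − (1+0.00941667)^(−144)] / 0.00941667 ) = 107500 / 78.655260 = 1,366.7236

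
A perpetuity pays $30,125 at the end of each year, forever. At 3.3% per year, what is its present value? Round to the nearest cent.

PV = PMT / i = 30125 / 0.033 = 912,878.7879

$912,878.79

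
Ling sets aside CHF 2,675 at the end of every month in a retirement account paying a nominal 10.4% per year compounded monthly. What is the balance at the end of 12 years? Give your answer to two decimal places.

CHF 760,735.92

Periodic rate i = 0.104/12 = 0.00866667; n = 12 × 12 = 144 periods.
FV = 2675 × [(1+0.00866667)^144 − 1] / 0.00866667 = 2675 × 284.387261 = 760,735.9219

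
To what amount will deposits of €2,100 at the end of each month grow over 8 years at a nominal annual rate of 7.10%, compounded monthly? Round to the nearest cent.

€270,379.26

With 12 periods per year: i = 0.00591667, n = 96.
Accumulation factor s(96|0.00591667) = 128.752027; FV = 2100 × 128.752027 = 270,379.2564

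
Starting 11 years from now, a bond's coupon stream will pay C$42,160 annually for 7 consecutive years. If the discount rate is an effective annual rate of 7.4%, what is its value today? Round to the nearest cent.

C$109,737.77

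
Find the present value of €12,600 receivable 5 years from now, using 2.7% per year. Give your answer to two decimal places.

€11,028.55

PV = 12,600 / (1 + 0.027)^5 = 12,600 / 1.142490 = 11,028.5477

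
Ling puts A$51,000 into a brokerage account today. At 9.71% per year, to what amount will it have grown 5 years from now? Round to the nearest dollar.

A$81,059

FV = PV·(1+i)^n = 51,000 × 1.589392 = 81,059.0018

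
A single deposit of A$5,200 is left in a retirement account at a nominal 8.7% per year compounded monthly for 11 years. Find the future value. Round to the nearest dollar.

A$13,493

Periodic rate i = 0.087/12 = 0.00725; n = 11 × 12 = 132 periods.
5,200 × (1+0.00725)^132 = 5,200 × 2.594899 = 13,493.4742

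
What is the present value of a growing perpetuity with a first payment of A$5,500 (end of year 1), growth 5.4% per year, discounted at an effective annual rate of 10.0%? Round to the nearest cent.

A$119,565.22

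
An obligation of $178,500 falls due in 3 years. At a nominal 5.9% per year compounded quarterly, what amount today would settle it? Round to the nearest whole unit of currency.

$149,737

With 4 periods per year: i = 0.01475, n = 12.
PV = FV·(1+i)^(−n) = 178,500 × 0.838863 = 149,737.1285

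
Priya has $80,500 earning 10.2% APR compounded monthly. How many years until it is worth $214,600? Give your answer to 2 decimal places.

Periodic rate i = 0.102/12 = 0.0085.
(1+i)^n = 214600/80500 = 2.66584, so n = ln 2.66584 / ln 1.0085 = 115.8447 months
= 115.8447/12 years

9.65 years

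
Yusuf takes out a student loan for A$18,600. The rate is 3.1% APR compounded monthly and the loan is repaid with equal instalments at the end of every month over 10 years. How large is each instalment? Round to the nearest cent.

i = 0.031/12 = 0.00258333 per month; n = 10·12 = 120.
PMT = 18600 / ( [1 − (1+0.00258333)^(−120)] / 0.00258333 ) = 18600 / 103.068312 = 180.4628

A$180.46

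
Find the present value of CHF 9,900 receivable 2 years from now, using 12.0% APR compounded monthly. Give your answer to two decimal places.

CHF 7,796.90

Periodic rate i = 0.12/12 = 0.01; n = 2 × 12 = 24 periods.
PV = 9,900 / (1 + 0.01)^24 = 9,900 / 1.269735 = 7,796.9047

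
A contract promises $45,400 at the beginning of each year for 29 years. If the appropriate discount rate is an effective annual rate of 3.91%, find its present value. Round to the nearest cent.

$809,815.05

Annuity factor a(29|0.0391) × (1+i) = 17.837336; PV = 45400 × 17.837336 = 809,815.0526
(annuity-due: payments at period start, so ×(1+i).)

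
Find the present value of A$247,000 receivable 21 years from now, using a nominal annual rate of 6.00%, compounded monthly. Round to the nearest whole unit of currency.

A$70,283

i = 0.06/12 = 0.005 per month; n = 21·12 = 252.
Discount factor = (1+0.005)^(−252) = 0.284546; PV = 247,000 × 0.284546 = 70,282.8543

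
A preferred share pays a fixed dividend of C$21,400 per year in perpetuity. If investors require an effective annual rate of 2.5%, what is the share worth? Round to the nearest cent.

C$856,000.00

PV = PMT / i = 21400 / 0.025 = 856,000.0000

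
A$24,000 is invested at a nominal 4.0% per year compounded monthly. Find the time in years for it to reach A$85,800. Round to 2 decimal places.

31.90 years

Periodic rate i = 0.04/12 = 0.00333333.
(1+i)^n = 85800/24000 = 3.57500, so n = ln 3.57500 / ln 1.00333 = 382.8262 months
= 382.8262/12 years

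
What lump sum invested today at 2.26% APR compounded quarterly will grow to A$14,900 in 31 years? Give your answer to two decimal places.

Periodic rate i = 0.0226/4 = 0.00565; n = 31 × 4 = 124 periods.
PV = FV·(1+i)^(−n) = 14,900 × 0.497267 = 7,409.2779

A$7,409.28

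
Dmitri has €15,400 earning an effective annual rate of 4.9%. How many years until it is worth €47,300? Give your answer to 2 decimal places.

23.46 years

(1+i)^n = 47300/15400 = 3.07143, so n = ln 3.07143 / ln 1.049 = 23.4575 years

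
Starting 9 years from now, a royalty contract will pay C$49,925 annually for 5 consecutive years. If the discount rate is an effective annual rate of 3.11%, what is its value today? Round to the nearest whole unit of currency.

C$178,397

Value one period before first payment (t=8): 49925 × [1 − (1+0.0311)^(−5)] / 0.0311 = 49925 × 4.565359 = 227,925.5372
Discount back 8 years: 227,925.5372 × (1+0.0311)^(−8) = 227,925.5372 × 0.782697 = 178,396.6489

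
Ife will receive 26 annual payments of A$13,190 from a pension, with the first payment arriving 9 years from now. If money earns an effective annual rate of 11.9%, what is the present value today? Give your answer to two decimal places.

A$42,663.92

PV at t=8 (ordinary 26-year annuity): 13190 × a(26|0.119) = 13190 × 7.951640 = 104,882.1292
Discount back 8 years: 104,882.1292 × (1+0.119)^(−8) = 104,882.1292 × 0.406780 = 42,663.9246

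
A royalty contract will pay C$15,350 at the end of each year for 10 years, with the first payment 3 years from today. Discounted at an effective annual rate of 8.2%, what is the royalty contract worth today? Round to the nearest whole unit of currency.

Value one period before first payment (t=2): 15350 × [1 − (1+0.082)^(−10)] / 0.082 = 15350 × 6.649969 = 102,077.0222
Discount back 2 years: 102,077.0222 × (1+0.082)^(−2) = 102,077.0222 × 0.854172 = 87,191.3638

C$87,191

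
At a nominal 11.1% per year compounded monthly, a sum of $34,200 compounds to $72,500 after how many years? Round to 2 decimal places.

Periodic rate i = 0.111/12 = 0.00925.
(1+i)^n = 72500/34200 = 2.11988, so n = ln 2.11988 / ln 1.00925 = 81.6033 months
= 81.6033/12 years

6.80 years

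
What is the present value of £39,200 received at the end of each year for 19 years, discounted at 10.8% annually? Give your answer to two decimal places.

£311,249.11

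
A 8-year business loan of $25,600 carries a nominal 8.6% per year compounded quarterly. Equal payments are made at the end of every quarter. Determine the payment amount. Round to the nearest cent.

With 4 periods per year: i = 0.0215, n = 32.
PMT = 25600 / ( [1 − (1+0.0215)^(−32)] / 0.0215 ) = 25600 / 22.964732 = 1,114.7528

$1,114.75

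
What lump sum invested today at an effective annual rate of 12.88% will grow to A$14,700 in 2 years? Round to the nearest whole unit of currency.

A$11,537

PV = 14,700 / (1 + 0.1288)^2 = 14,700 / 1.274189 = 11,536.7461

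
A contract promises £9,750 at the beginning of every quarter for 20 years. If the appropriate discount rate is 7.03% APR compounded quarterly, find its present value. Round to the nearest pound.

£424,440

i = 0.0703/4 = 0.017575 per quarter; n = 20·4 = 80.
PV = PMT · [1 − (1+i)^(−n)] / i × (1+i) = 9750 · 43.532311 = 424,440.0362
(annuity-due: payments at period start, so ×(1+i).)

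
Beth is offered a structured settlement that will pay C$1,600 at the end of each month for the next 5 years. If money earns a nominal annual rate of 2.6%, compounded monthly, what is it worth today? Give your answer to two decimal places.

Periodic rate i = 0.026/12 = 0.00216667; n = 5 × 12 = 60 periods.
PV = PMT · [1 − (1+i)^(−n)] / i = 1600 · 56.206649 = 89,930.6390

C$89,930.64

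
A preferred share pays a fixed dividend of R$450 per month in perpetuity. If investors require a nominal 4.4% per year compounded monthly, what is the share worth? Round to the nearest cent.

Periodic rate i = 0.044/12 = 0.00366667.
PV = PMT / i = 450 / 0.00366667 = 122,727.2727

R$122,727.27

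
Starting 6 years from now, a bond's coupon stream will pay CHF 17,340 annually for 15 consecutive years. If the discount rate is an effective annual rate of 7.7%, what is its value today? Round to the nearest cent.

CHF 104,331.09

PV at t=5 (ordinary 15-year annuity): 17340 × a(15|0.077) = 17340 × 8.718528 = 151,179.2811
PV₀ = 151,179.2811 / (1+0.077)^5 = 151,179.2811 / 1.449034 = 104,331.0935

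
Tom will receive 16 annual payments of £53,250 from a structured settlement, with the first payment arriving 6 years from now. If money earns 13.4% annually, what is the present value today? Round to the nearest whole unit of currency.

£183,573

Value one period before first payment (t=5): 53250 × [1 − (1+0.134)^(−16)] / 0.134 = 53250 × 6.464788 = 344,249.9696
PV₀ = 344,249.9696 / (1+0.134)^5 = 344,249.9696 / 1.875276 = 183,572.9292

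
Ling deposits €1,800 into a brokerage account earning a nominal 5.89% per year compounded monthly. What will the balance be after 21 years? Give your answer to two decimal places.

€6,182.12

i = 0.0589/12 = 0.00490833 per month; n = 21·12 = 252.
FV = 1,800 × (1 + 0.00490833)^252 = 6,182.1184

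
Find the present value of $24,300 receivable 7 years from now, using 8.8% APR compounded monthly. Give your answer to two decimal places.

i = 0.088/12 = 0.00733333 per month; n = 7·12 = 84.
Discount factor = (1+0.00733333)^(−84) = 0.541316; PV = 24,300 × 0.541316 = 13,153.9755

$13,153.98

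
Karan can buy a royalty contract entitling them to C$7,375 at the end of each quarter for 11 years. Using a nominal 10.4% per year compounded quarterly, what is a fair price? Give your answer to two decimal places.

C$191,967.47

With 4 periods per year: i = 0.026, n = 44.
PV = 7375 × [1 − (1+0.026)^(−44)] / 0.026 = 7375 × 26.029488 = 191,967.4711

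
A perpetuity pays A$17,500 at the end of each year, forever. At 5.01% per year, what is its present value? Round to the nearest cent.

PV = PMT / i = 17500 / 0.0501 = 349,301.3972

A$349,301.40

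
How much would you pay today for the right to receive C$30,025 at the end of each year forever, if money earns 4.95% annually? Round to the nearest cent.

C$606,565.66

PV = C/r = 30025/0.0495 = 606,565.6566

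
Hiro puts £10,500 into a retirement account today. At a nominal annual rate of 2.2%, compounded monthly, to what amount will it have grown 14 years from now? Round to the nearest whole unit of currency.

£14,283

With 12 periods per year: i = 0.00183333, n = 168.
FV = PV·(1+i)^n = 10,500 × 1.360317 = 14,283.3321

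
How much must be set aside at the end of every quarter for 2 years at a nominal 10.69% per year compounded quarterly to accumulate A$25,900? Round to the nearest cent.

A$2,946.64

Periodic rate i = 0.1069/4 = 0.026725; n = 2 × 4 = 8 periods.
FV-annuity factor = 8.789662; PMT = 25900 / 8.789662 = 2,946.6435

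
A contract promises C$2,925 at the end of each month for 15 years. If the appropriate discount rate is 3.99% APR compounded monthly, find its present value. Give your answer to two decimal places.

C$395,705.06

With 12 periods per year: i = 0.003325, n = 180.
PV = 2925 × [1 − (1+0.003325)^(−180)] / 0.003325 = 2925 × 135.283782 = 395,705.0634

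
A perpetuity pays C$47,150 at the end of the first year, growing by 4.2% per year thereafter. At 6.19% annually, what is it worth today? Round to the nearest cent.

C$2,369,346.73

PV = D₁/(r − g) = 47150/(0.0619 − 0.042) = 2,369,346.7337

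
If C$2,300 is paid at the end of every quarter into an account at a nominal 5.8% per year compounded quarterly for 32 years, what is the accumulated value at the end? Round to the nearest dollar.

With 4 periods per year: i = 0.0145, n = 128.
Accumulation factor s(128|0.0145) = 366.440647; FV = 2300 × 366.440647 = 842,813.4876

C$842,813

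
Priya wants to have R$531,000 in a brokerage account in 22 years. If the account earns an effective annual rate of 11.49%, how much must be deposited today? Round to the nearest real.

R$48,518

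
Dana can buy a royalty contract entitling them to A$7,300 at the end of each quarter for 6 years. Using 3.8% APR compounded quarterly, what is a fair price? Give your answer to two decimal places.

Periodic rate i = 0.038/4 = 0.0095; n = 6 × 4 = 24 periods.
PV = PMT · [1 − (1+i)^(−n)] / i = 7300 · 21.370368 = 156,003.6882

A$156,003.69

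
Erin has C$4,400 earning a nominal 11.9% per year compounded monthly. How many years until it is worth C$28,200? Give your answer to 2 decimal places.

15.69 years

Periodic rate i = 0.119/12 = 0.00991667.
(1+i)^n = 28200/4400 = 6.40909, so n = ln 6.40909 / ln 1.00992 = 188.2602 months
= 188.2602/12 years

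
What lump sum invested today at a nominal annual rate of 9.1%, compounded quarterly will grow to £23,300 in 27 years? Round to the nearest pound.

With 4 periods per year: i = 0.02275, n = 108.
PV = FV·(1+i)^(−n) = 23,300 × 0.088084 = 2,052.3489

£2,052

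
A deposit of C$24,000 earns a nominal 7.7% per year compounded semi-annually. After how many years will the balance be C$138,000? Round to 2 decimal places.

23.15 years

Periodic rate i = 0.077/2 = 0.0385.
n = ln(138000/24000) / ln(1+0.0385) = ln(5.75000) / 0.037777 = 46.3029 half-years
= 46.3029/2 years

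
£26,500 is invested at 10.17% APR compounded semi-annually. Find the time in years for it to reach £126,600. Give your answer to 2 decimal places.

Periodic rate i = 0.1017/2 = 0.05085.
n = ln(126600/26500) / ln(1+0.05085) = ln(4.77736) / 0.049599 = 31.5304 half-years
= 31.5304/2 years

15.77 years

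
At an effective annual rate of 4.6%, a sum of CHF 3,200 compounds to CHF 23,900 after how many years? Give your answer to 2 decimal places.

44.71 years

(1+i)^n = 23900/3200 = 7.46875, so n = ln 7.46875 / ln 1.046 = 44.7093 years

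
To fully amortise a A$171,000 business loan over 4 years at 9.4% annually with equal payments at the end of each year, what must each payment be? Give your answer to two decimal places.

PMT = 171000 / ( [1 − (1+0.094)^(−4)] / 0.094 ) = 171000 / 3.211479 = 53,246.5022

A$53,246.50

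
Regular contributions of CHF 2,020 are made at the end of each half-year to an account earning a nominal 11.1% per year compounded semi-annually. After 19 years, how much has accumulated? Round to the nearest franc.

CHF 247,050

With 2 periods per year: i = 0.0555, n = 38.
FV = 2020 × [(1+0.0555)^38 − 1] / 0.0555 = 2020 × 122.302134 = 247,050.3112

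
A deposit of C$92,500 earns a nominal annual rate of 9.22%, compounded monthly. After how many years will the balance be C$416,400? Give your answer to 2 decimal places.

Periodic rate i = 0.0922/12 = 0.00768333.
n = ln(416400/92500) / ln(1+0.00768333) = ln(4.50162) / 0.007654 = 196.5566 months
= 196.5566/12 years

16.38 years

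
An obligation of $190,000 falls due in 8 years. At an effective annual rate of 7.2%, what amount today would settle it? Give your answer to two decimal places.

PV = FV·(1+i)^(−n) = 190,000 × 0.573379 = 108,941.9935

$108,941.99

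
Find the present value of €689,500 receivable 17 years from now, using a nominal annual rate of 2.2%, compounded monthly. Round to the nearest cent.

€474,522.54

Periodic rate i = 0.022/12 = 0.00183333; n = 17 × 12 = 204 periods.
PV = FV·(1+i)^(−n) = 689,500 × 0.688213 = 474,522.5365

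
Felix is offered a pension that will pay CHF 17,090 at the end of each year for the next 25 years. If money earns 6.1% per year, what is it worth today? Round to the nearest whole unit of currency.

PV = 17090 × [1 − (1+0.061)^(−25)] / 0.061 = 17090 × 12.662784 = 216,406.9702

CHF 216,407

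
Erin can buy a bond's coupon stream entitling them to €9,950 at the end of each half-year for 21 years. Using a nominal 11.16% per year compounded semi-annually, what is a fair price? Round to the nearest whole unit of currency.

€160,087

Periodic rate i = 0.1116/2 = 0.0558; n = 21 × 2 = 42 periods.
PV = 9950 × [1 − (1+0.0558)^(−42)] / 0.0558 = 9950 × 16.089102 = 160,086.5627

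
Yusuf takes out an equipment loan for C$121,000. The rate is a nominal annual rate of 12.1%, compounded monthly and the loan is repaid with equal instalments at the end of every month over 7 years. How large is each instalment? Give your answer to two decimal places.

C$2,142.46

Periodic rate i = 0.121/12 = 0.0100833; n = 7 × 12 = 84 periods.
Annuity-PV factor = 56.477214; PMT = 121000 / 56.477214 = 2,142.4569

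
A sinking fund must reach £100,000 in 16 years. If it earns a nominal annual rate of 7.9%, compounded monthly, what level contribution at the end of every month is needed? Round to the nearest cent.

With 12 periods per year: i = 0.00658333, n = 192.
FV-annuity factor = 383.532025; PMT = 100000 / 383.532025 = 260.7344

£260.73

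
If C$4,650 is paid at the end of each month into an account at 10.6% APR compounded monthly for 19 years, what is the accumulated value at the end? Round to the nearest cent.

C$3,383,406.12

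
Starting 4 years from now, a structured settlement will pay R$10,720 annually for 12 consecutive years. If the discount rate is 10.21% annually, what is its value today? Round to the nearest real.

R$54,008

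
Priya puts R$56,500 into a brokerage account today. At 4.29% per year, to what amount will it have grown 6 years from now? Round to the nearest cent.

R$72,694.99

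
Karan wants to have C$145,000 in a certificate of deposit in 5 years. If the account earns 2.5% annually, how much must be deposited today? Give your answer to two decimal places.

C$128,158.87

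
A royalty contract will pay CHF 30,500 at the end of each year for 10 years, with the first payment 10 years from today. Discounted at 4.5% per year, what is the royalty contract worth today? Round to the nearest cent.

PV at t=9 (ordinary 10-year annuity): 30500 × a(10|0.045) = 30500 × 7.912718 = 241,337.9044
Discount back 9 years: 241,337.9044 × (1+0.045)^(−9) = 241,337.9044 × 0.672904 = 162,397.3444

CHF 162,397.34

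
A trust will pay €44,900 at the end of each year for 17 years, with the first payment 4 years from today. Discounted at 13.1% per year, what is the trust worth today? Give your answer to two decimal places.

€207,689.22

PV at t=3 (ordinary 17-year annuity): 44900 × a(17|0.131) = 44900 × 6.691992 = 300,470.4491
PV₀ = 300,470.4491 / (1+0.131)^3 = 300,470.4491 / 1.446731 = 207,689.2181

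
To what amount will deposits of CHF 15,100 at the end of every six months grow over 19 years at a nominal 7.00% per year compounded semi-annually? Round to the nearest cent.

i = 0.07/2 = 0.035 per half-year; n = 19·2 = 38.
Accumulation factor s(38|0.035) = 77.028895; FV = 15100 × 77.028895 = 1,163,136.3103

CHF 1,163,136.31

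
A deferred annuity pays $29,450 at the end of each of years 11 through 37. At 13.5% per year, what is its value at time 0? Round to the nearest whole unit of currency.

$59,475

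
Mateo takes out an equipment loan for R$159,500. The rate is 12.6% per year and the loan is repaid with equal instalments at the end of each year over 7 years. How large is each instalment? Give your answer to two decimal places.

R$35,616.80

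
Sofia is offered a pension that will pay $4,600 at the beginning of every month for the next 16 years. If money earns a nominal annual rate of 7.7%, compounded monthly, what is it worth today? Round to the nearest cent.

i = 0.077/12 = 0.00641667 per month; n = 16·12 = 192.
Annuity factor a(192|0.00641667) × (1+i) = 110.910940; PV = 4600 × 110.910940 = 510,190.3237
(annuity-due: payments at period start, so ×(1+i).)

$510,190.32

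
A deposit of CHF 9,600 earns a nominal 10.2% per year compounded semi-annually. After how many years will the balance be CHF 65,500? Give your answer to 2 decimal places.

Periodic rate i = 0.102/2 = 0.051.
n = ln(65500/9600) / ln(1+0.051) = ln(6.82292) / 0.049742 = 38.6049 half-years
= 38.6049/2 years

19.30 years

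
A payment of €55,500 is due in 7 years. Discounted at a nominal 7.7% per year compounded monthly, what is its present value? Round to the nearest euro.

With 12 periods per year: i = 0.00641667, n = 84.
PV = FV·(1+i)^(−n) = 55,500 × 0.584337 = 32,430.6820

€32,431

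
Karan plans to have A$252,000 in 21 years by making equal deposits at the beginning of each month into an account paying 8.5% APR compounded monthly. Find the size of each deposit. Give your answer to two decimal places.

A$360.09

With 12 periods per year: i = 0.00708333, n = 252.
FV-annuity factor × (1+i) = 699.820871; PMT = 252000 / 699.820871 = 360.0921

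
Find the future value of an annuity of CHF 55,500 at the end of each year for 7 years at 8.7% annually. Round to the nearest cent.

FV = 55500 × [(1+0.087)^7 − 1] / 0.087 = 55500 × 9.116201 = 505,949.1562

CHF 505,949.16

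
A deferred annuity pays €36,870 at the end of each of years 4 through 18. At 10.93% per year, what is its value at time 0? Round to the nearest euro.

Value one period before first payment (t=3): 36870 × [1 − (1+0.1093)^(−15)] / 0.1093 = 36870 × 7.218743 = 266,155.0427
Discount back 3 years: 266,155.0427 × (1+0.1093)^(−3) = 266,155.0427 × 0.732576 = 194,978.9197

€194,979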